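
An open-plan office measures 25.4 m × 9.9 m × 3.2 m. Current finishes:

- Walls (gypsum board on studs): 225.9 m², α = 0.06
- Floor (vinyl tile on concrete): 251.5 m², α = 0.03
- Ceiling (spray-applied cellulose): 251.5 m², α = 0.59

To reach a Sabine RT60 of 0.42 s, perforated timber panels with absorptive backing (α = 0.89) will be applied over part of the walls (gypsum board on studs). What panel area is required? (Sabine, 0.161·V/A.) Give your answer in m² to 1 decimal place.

Equivalent absorption area: A₁ = 225.9·0.06 + 251.5·0.03 + 251.5·0.59 = 169.484 m².
V = 804.672 m³. Target absorption A₂ = 0.161 × 804.672 / 0.42 = 308.458 sabins.
ΔA needed = 308.458 − 169.484 = 138.974 sabins.
Each m² of panel replacing the walls (gypsum board on studs) adds (0.89 − 0.06) = 0.83 sabins.
Panel area = 138.974 / 0.83 = 167.4 m².

167.4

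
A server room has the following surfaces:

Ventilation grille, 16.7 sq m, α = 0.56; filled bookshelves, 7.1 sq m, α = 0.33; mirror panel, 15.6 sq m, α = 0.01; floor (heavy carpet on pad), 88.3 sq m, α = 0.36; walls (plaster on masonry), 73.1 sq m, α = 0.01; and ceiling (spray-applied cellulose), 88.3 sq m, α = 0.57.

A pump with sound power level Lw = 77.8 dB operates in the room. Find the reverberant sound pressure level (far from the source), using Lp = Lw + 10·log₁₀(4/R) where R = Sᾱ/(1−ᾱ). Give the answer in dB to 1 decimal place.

Σ(Sᵢαᵢ) = 16.7×0.56 + 7.1×0.33 + 15.6×0.01 + 88.3×0.36 + 73.1×0.01 + 88.3×0.57 = 94.701; total area S = 289.1 sq m.
ᾱ = 94.701/289.1 = 0.3276; R = Sᾱ/(1−ᾱ) = 94.701/(1−0.3276) = 140.840 sq m.
Lp = 77.8 + 10·log₁₀(4/140.840) = 77.8 + (-15.47) = 62.3 dB.

62.3 dB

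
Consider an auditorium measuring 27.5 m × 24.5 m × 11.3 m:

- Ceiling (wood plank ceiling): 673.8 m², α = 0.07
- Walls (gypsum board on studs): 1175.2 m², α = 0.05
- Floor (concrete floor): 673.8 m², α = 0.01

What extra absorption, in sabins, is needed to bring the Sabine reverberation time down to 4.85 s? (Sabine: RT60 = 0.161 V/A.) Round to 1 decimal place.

140.1 sabins

Equivalent absorption area: A₁ = 673.8*0.07 + 1175.2*0.05 + 673.8*0.01 = 112.664 m².
For T = 4.85 s, need A₂ = 0.161·V/T = 0.161·7613.375/4.85 = 252.733 sabins.
ΔA = A₂ − A₁ = 252.733 − 112.664 = 140.1 sabins.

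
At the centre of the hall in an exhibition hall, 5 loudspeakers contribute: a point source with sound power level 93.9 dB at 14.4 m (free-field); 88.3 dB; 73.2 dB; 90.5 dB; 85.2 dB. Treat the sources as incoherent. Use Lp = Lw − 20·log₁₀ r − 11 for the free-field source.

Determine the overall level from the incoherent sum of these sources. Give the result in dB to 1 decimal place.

93.3 dB

Source at 14.4 m: Lp = 93.9 − 20·log₁₀(14.4) − 11 = 59.7 dB.
Σ 10^(Lᵢ/10) = 2.151e+09.
Combined level = 10 log₁₀(2.151e+09) = 93.3 dB.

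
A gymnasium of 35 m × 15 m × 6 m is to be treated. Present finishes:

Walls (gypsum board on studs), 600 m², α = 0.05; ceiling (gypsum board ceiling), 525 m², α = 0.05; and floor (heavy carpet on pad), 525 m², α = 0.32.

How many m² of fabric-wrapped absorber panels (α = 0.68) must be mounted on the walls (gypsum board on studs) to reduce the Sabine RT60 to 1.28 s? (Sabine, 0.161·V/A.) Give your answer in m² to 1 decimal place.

Total absorption A₁ = 600·0.05 + 525·0.05 + 525·0.32
  = 30.000 + 26.250 + 168.000 = 224.250 m² sabins.
Required A₂ = 0.161·3150/1.28 = 396.211 sabins.
Absorption to add: 396.211 − 224.250 = 171.961 sabins.
Net gain per m²: Δα = 0.68 − 0.05 = 0.63.
Area = ΔA/Δα = 171.961/0.63 = 273.0 m².

273.0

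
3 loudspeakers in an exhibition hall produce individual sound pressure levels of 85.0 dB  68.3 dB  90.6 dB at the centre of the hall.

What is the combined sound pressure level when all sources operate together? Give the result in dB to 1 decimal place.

91.7 dB

Converting to relative power and adding: 10^(85.0/10) + 10^(68.3/10) + 10^(90.6/10) = 1.471e+09.
L_total = 10·log₁₀(1.471e+09) = 91.7 dB.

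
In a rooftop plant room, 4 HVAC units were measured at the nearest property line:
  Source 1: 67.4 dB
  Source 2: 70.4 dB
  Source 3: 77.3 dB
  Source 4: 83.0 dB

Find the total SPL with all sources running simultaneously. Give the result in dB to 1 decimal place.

84.3 dB

Sum in the linear (power) domain: Σ 10^(Lᵢ/10) = 10^(67.4/10) + 10^(70.4/10) + 10^(77.3/10) + 10^(83.0/10) = 2.697e+08.
Combined level = 10 log₁₀(2.697e+08) = 84.3 dB.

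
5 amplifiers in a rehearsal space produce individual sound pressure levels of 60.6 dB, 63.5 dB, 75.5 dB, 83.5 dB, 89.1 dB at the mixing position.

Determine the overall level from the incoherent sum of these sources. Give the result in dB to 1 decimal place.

90.3 dB

Sum in the linear (power) domain: Σ 10^(Lᵢ/10) = 10^(60.6/10) + 10^(63.5/10) + 10^(75.5/10) + 10^(83.5/10) + 10^(89.1/10) = 1.076e+09.
Back to dB: 10·log₁₀ Σ = 90.3 dB.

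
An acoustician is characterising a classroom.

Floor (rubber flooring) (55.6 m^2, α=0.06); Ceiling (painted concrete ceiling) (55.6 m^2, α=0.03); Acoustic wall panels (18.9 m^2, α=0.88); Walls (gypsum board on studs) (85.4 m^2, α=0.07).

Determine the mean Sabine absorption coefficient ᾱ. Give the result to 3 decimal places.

Total surface area S = 215.5 m^2.
Weighted sum Σ Sα = 27.614.
ᾱ = A/S = 0.128.

0.128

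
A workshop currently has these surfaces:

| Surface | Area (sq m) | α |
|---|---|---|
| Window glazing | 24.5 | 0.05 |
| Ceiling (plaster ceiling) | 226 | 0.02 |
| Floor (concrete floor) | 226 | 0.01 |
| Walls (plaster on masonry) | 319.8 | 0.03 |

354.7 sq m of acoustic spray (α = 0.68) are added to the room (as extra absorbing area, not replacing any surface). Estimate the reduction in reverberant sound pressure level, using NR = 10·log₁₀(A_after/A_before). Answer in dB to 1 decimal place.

11.7 dB

Equivalent absorption area: A_before = 24.5×0.05 + 226×0.02 + 226×0.01 + 319.8×0.03 = 17.599 sq m.
Added absorption = 354.7 × 0.68 = 241.196 sabins.
New total A_after = 258.795 sabins.
Reduction = 10 log₁₀(A_after/A_before) = 10 log₁₀(14.7051) = 11.7 dB.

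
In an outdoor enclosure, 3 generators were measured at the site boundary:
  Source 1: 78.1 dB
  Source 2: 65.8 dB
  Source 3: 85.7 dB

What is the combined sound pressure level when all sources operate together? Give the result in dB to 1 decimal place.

86.4 dB

Sum in the linear (power) domain: Σ 10^(Lᵢ/10) = 10^(78.1/10) + 10^(65.8/10) + 10^(85.7/10) = 4.399e+08.
Combined level = 10 log₁₀(4.399e+08) = 86.4 dB.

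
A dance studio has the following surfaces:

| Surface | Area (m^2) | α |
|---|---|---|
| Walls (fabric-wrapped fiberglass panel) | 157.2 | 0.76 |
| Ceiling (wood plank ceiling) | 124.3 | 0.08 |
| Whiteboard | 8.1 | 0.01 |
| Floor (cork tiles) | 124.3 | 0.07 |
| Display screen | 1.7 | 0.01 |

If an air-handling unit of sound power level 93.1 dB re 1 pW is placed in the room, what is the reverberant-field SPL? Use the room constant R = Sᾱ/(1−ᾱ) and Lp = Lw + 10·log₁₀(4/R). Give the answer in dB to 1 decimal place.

76.0 dB

A = 138.215 sabins; S = 415.6 m^2.
ᾱ = 0.3326, so room constant R = A/(1−ᾱ) = 207.095 m^2.
Lp = 93.1 + 10·log₁₀(4/207.095) = 93.1 + (-17.14) = 76.0 dB.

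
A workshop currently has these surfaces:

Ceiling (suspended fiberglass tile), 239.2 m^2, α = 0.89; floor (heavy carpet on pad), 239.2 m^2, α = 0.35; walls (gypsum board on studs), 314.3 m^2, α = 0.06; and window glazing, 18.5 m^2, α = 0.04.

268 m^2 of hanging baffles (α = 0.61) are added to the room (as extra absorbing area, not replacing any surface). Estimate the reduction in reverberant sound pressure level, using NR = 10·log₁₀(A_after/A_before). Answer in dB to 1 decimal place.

Summing Sᵢαᵢ: 212.888 + 83.720 + 18.858 + 0.740 → A_before = 316.206 sabins.
Treatment contributes 268·0.61 = 163.480 sabins.
A_after = 316.206 + 163.480 = 479.686 sabins.
NR = 10·log₁₀(479.686/316.206) = 1.8 dB.

1.8 dB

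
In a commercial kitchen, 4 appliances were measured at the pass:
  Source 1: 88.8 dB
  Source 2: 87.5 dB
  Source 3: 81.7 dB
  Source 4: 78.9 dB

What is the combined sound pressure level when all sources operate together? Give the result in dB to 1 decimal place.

91.9 dB

Sum in the linear (power) domain: Σ 10^(Lᵢ/10) = 10^(88.8/10) + 10^(87.5/10) + 10^(81.7/10) + 10^(78.9/10) = 1.546e+09.
L_total = 10·log₁₀(1.546e+09) = 91.9 dB.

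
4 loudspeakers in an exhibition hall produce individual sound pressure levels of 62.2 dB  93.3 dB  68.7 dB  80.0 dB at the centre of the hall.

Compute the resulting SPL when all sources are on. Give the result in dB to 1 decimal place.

Σ 10^(Lᵢ/10) = 2.247e+09.
Back to dB: 10·log₁₀ Σ = 93.5 dB.

93.5 dB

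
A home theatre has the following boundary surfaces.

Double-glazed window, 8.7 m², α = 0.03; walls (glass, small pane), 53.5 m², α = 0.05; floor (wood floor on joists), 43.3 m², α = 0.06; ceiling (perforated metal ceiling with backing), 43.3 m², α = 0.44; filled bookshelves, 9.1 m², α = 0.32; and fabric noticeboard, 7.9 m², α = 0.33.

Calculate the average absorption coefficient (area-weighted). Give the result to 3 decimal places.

Total surface area S = 165.8 m².
Σ(Sᵢαᵢ) = 8.7×0.03 + 53.5×0.05 + 43.3×0.06 + 43.3×0.44 + 9.1×0.32 + 7.9×0.33 = 30.105.
ᾱ = 30.105 / 165.8 = 0.182.

0.182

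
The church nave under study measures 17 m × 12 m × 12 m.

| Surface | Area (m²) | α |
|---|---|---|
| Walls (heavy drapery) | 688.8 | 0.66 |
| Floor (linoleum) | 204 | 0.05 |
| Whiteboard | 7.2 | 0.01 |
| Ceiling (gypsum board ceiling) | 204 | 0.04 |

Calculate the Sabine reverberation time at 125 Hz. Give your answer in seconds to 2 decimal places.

Summing Sᵢαᵢ: 454.608 + 10.200 + 0.072 + 8.160 → A = 473.040 sabins.
Volume V = 17 × 12 × 12 = 2448 m³.
RT60 = 0.161 · V / A = 0.161 × 2448 / 473.040 = 0.83 s.

0.83 sec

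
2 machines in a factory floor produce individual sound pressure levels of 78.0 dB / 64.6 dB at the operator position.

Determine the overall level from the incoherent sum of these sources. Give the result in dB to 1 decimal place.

Σ 10^(Lᵢ/10) = 6.598e+07.
Combined level = 10 log₁₀(6.598e+07) = 78.2 dB.

78.2 dB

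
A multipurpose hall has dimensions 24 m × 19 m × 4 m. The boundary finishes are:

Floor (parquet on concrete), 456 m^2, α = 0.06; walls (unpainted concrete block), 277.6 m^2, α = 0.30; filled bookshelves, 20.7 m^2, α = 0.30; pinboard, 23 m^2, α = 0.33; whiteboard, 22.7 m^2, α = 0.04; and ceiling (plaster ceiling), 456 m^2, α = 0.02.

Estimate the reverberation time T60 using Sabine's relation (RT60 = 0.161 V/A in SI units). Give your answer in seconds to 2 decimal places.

Summing Sᵢαᵢ: 27.360 + 83.280 + 6.210 + 7.590 + 0.908 + 9.120 → A = 134.468 sabins.
Volume V = 24 × 19 × 4 = 1824 m³.
T = 0.161 V/A = 0.161·1824/134.468 = 2.18 s.

2.18 sec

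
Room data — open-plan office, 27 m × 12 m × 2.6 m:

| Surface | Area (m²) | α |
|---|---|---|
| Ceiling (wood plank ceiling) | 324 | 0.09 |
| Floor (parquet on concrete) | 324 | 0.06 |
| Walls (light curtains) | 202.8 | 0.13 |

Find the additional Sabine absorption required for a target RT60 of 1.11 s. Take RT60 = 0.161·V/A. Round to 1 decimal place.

47.2 sabins

Equivalent absorption area: A₁ = 324·0.09 + 324·0.06 + 202.8·0.13 = 74.964 m².
For T = 1.11 s, need A₂ = 0.161·V/T = 0.161·842.4/1.11 = 122.186 sabins.
ΔA = A₂ − A₁ = 122.186 − 74.964 = 47.2 sabins.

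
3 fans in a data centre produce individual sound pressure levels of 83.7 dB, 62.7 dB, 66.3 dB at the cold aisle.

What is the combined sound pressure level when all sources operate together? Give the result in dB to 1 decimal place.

Converting to relative power and adding: 10^(83.7/10) + 10^(62.7/10) + 10^(66.3/10) = 2.406e+08.
L_total = 10·log₁₀(2.406e+08) = 83.8 dB.

83.8 dB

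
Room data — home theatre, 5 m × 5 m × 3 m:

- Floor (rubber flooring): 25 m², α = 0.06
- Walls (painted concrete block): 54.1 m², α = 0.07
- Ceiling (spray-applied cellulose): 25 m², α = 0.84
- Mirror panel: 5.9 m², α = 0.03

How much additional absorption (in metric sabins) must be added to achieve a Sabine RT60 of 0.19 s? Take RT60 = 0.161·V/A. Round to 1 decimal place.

Equivalent absorption area: A₁ = 25*0.06 + 54.1*0.07 + 25*0.84 + 5.9*0.03 = 26.464 m².
V = 75 m³. Required absorption A₂ = 0.161 × 75 / 0.19 = 63.553 sabins.
ΔA = A₂ − A₁ = 63.553 − 26.464 = 37.1 sabins.

37.1 sabins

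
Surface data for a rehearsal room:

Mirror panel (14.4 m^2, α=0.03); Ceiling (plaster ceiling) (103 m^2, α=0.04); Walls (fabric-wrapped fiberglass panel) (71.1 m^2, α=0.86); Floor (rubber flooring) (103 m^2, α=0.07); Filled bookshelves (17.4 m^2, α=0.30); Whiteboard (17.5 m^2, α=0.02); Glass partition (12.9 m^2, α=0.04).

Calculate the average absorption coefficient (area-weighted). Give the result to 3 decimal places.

0.233

S = Σ Sᵢ = 14.4 + 103 + 71.1 + 103 + 17.4 + 17.5 + 12.9 = 339.3 m^2.
A = 14.4·0.03 + 103·0.04 + 71.1·0.86 + 103·0.07 + 17.4·0.30 + 17.5·0.02 + 12.9·0.04 = 78.994 sabins.
ᾱ = A/S = 0.233.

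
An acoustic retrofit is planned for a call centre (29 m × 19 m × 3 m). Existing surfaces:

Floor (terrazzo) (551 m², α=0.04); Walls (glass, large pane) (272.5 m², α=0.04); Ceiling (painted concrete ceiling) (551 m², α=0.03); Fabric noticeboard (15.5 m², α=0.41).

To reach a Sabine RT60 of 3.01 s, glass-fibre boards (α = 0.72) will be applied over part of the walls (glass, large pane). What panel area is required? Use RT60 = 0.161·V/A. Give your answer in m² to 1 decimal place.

A₁ = Σ Sᵢαᵢ = 551*0.04 + 272.5*0.04 + 551*0.03 + 15.5*0.41 = 55.825 sabins.
V = 1653 m³. Target absorption A₂ = 0.161 × 1653 / 3.01 = 88.416 sabins.
ΔA needed = 88.416 − 55.825 = 32.591 sabins.
Each m² of panel replacing the walls (glass, large pane) adds (0.72 − 0.04) = 0.68 sabins.
Area = ΔA/Δα = 32.591/0.68 = 47.9 m².

47.9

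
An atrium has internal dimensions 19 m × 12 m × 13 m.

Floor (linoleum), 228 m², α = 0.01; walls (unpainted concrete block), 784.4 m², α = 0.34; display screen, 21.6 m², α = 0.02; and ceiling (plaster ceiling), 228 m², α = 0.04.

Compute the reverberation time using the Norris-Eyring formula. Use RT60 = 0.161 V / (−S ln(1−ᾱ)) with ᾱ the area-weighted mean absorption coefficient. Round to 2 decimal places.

Total surface area S = 228 + 784.4 + 21.6 + 228 = 1262.0 m².
Σ(Sᵢαᵢ) = 228·0.01 + 784.4·0.34 + 21.6·0.02 + 228·0.04 = 278.528.
Mean coefficient ᾱ = A/S = 0.2207.
−S·ln(1−ᾱ) = −1262.0 × ln(1 − 0.2207) = 314.691.
V = 19 × 12 × 13 = 2964 m³.
RT60 = 0.161 × 2964 / 314.691 = 1.52 s.

1.52 s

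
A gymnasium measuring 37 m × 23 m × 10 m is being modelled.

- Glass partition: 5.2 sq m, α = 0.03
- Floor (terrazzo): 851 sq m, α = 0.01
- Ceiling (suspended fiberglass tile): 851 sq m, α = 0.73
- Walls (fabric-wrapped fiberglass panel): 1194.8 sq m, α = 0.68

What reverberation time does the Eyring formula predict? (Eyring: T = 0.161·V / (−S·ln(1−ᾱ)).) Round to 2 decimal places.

S = Σ Sᵢ = 2902.0 sq m.
Absorption A = 5.2·0.03 + 851·0.01 + 851·0.73 + 1194.8·0.68 = 1442.360 sabins.
Mean coefficient ᾱ = A/S = 0.4970.
−S·ln(1−ᾱ) = −2902.0 × ln(1 − 0.4970) = 1994.153.
V = 37 × 23 × 10 = 8510 m³.
T = 0.161·V/[−S·ln(1−ᾱ)] = 0.161·8510/1994.153 = 0.69 s.

0.69 s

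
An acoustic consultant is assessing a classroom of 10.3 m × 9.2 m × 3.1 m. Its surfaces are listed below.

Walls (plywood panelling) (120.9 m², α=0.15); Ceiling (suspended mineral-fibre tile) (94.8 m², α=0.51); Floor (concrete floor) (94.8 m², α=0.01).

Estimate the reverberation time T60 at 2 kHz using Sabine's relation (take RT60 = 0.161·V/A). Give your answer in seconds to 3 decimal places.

Total absorption A = 120.9*0.15 + 94.8*0.51 + 94.8*0.01
  = 18.135 + 48.348 + 0.948 = 67.431 m² sabins.
Volume V = 10.3 × 9.2 × 3.1 = 293.756 m³.
T = 0.161 V/A = 0.161·293.756/67.431 = 0.701 s.

0.701 s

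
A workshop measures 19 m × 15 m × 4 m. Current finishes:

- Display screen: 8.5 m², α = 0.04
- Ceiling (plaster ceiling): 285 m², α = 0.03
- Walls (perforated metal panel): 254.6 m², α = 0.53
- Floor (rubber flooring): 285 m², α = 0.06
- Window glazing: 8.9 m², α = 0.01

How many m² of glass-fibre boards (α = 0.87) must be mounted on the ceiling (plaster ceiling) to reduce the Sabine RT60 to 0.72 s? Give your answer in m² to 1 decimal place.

A₁ = Σ Sᵢαᵢ = 8.5*0.04 + 285*0.03 + 254.6*0.53 + 285*0.06 + 8.9*0.01 = 161.017 sabins.
V = 1140 m³. Target absorption A₂ = 0.161 × 1140 / 0.72 = 254.917 sabins.
ΔA needed = 254.917 − 161.017 = 93.900 sabins.
Net gain per m²: Δα = 0.87 − 0.03 = 0.84.
Area = ΔA/Δα = 93.900/0.84 = 111.8 m².

111.8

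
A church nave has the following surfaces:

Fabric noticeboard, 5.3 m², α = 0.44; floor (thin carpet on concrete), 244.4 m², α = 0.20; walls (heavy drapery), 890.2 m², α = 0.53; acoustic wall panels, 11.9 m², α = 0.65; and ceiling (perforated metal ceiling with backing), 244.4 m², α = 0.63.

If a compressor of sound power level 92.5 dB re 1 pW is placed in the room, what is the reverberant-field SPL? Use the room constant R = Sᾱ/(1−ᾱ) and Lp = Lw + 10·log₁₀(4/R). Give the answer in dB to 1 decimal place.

Σ(Sᵢαᵢ) = 5.3·0.44 + 244.4·0.20 + 890.2·0.53 + 11.9·0.65 + 244.4·0.63 = 684.725; total area S = 1396.2 m².
ᾱ = 0.4904, so room constant R = A/(1−ᾱ) = 1343.652 m².
Lp = Lw + 10 log₁₀(4/R) = 92.5 -25.26 = 67.2 dB.

67.2 dB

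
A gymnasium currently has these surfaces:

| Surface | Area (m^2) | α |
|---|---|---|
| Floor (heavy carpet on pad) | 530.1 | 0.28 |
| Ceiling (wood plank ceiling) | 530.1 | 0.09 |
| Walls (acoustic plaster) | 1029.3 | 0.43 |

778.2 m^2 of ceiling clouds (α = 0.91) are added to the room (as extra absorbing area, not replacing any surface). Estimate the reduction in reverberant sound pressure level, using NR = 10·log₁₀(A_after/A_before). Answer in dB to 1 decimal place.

A_before = Σ Sᵢαᵢ = 530.1·0.28 + 530.1·0.09 + 1029.3·0.43 = 638.736 sabins.
Added absorption = 778.2 × 0.91 = 708.162 sabins.
New total A_after = 1346.898 sabins.
NR = 10·log₁₀(1346.898/638.736) = 3.2 dB.

3.2 dB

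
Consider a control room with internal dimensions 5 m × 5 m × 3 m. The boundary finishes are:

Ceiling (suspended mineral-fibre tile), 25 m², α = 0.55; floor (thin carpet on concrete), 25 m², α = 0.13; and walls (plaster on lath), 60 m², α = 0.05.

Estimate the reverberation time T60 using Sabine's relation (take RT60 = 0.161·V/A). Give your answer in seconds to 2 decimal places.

0.60 seconds

Summing Sᵢαᵢ: 13.750 + 3.250 + 3.000 → A = 20.000 sabins.
Volume V = 5 × 5 × 3 = 75 m³.
RT60 = 0.161 · V / A = 0.161 × 75 / 20.000 = 0.60 s.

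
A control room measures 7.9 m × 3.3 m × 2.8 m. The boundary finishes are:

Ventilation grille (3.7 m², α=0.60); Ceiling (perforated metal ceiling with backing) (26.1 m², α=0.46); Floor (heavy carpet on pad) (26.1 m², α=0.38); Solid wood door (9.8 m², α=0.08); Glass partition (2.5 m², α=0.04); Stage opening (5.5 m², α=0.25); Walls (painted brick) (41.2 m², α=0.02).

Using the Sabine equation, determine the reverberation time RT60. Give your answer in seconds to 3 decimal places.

Summing Sᵢαᵢ: 2.220 + 12.006 + 9.918 + 0.784 + 0.100 + 1.375 + 0.824 → A = 27.227 sabins.
Volume V = 7.9 × 3.3 × 2.8 = 72.996 m³.
Sabine: RT60 = 0.161 × 72.996 / 27.227 = 0.432 s.

0.432 s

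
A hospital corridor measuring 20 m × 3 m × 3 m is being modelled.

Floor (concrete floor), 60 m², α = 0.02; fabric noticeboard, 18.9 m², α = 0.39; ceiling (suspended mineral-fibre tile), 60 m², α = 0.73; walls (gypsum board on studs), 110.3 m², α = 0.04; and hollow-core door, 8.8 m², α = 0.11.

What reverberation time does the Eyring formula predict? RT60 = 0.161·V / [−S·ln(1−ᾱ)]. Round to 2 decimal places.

Total surface area S = 60 + 18.9 + 60 + 110.3 + 8.8 = 258.0 m².
Absorption A = 60·0.02 + 18.9·0.39 + 60·0.73 + 110.3·0.04 + 8.8·0.11 = 57.751 sabins.
ᾱ = 57.751 / 258.0 = 0.2238.
−S·ln(1−ᾱ) = −258.0 × ln(1 − 0.2238) = 65.363.
V = 20 × 3 × 3 = 180 m³.
T = 0.161·V/[−S·ln(1−ᾱ)] = 0.161·180/65.363 = 0.44 s.

0.44 s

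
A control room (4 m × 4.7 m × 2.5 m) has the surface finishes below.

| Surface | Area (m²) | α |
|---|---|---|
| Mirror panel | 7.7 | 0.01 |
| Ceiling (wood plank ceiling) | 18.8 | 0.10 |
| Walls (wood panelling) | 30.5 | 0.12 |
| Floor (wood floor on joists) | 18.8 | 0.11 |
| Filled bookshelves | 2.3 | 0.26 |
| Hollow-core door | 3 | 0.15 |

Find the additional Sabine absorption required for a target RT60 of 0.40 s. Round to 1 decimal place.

10.2 sabins

Summing Sᵢαᵢ: 0.077 + 1.880 + 3.660 + 2.068 + 0.598 + 0.450 → A₁ = 8.733 sabins.
Target A₂ = 0.161·47/0.40 = 18.918 sabins (V = 47 m³).
ΔA = A₂ − A₁ = 18.918 − 8.733 = 10.2 sabins.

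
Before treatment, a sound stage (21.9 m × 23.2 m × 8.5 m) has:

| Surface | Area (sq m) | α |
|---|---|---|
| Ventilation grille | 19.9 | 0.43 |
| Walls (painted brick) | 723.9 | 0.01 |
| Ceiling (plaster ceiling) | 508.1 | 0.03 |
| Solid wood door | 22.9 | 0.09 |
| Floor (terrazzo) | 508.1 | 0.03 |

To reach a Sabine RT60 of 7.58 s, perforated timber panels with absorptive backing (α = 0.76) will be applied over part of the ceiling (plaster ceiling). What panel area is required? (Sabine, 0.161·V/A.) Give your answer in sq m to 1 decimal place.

59.4

A₁ = Σ Sᵢαᵢ = 19.9*0.43 + 723.9*0.01 + 508.1*0.03 + 22.9*0.09 + 508.1*0.03 = 48.343 sabins.
V = 4318.68 m³. Target absorption A₂ = 0.161 × 4318.68 / 7.58 = 91.729 sabins.
Absorption to add: 91.729 − 48.343 = 43.386 sabins.
Net gain per sq m: Δα = 0.76 − 0.03 = 0.73.
Area = ΔA/Δα = 43.386/0.73 = 59.4 sq m.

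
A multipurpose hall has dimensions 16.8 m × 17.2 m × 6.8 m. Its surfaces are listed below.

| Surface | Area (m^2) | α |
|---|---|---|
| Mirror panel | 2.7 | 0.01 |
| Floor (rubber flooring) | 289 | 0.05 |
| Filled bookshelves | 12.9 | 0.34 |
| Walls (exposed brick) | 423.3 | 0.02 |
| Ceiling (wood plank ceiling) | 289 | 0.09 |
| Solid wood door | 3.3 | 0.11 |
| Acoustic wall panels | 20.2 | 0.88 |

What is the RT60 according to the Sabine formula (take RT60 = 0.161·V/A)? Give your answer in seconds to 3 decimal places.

Summing Sᵢαᵢ: 0.027 + 14.450 + 4.386 + 8.466 + 26.010 + 0.363 + 17.776 → A = 71.478 sabins.
Room volume: 1964.928 m³.
T = 0.161 V/A = 0.161·1964.928/71.478 = 4.426 s.

4.426 sec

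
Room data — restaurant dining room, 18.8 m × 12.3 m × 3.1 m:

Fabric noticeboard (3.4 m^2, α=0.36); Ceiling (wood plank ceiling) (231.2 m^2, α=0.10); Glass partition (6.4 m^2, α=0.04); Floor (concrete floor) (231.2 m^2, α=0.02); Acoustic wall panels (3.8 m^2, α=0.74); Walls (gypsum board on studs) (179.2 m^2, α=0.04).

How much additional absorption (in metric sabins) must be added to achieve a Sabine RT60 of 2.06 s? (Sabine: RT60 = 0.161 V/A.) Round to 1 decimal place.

16.8 sabins

Summing Sᵢαᵢ: 1.224 + 23.120 + 0.256 + 4.624 + 2.812 + 7.168 → A₁ = 39.204 sabins.
Target A₂ = 0.161·716.844/2.06 = 56.025 sabins (V = 716.844 m³).
ΔA = A₂ − A₁ = 56.025 − 39.204 = 16.8 sabins.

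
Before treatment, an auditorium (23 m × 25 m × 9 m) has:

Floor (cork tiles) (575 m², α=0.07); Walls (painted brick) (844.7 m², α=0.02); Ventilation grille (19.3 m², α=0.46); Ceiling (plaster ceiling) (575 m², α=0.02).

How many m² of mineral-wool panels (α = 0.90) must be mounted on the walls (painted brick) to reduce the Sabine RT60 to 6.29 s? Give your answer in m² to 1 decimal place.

A₁ = Σ Sᵢαᵢ = 575·0.07 + 844.7·0.02 + 19.3·0.46 + 575·0.02 = 77.522 sabins.
V = 5175 m³. Target absorption A₂ = 0.161 × 5175 / 6.29 = 132.460 sabins.
Absorption to add: 132.460 − 77.522 = 54.938 sabins.
Net gain per m²: Δα = 0.90 − 0.02 = 0.88.
Panel area = 54.938 / 0.88 = 62.4 m².

62.4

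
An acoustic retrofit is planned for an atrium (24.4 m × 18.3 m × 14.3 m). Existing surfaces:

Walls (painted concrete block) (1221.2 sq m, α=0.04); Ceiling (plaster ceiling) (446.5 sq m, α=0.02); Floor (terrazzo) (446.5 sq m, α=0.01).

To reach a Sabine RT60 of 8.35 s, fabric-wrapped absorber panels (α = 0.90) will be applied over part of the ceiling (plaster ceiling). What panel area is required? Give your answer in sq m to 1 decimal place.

A₁ = Σ Sᵢαᵢ = 1221.2×0.04 + 446.5×0.02 + 446.5×0.01 = 62.243 sabins.
V = 6385.236 m³. Target absorption A₂ = 0.161 × 6385.236 / 8.35 = 123.117 sabins.
ΔA needed = 123.117 − 62.243 = 60.874 sabins.
Each sq m of panel replacing the ceiling (plaster ceiling) adds (0.90 − 0.02) = 0.88 sabins.
Panel area = 60.874 / 0.88 = 69.2 sq m.

69.2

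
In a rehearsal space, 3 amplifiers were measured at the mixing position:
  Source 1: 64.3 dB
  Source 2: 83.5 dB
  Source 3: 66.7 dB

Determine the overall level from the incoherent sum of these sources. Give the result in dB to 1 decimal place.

83.6 dB

Sum in the linear (power) domain: Σ 10^(Lᵢ/10) = 10^(64.3/10) + 10^(83.5/10) + 10^(66.7/10) = 2.312e+08.
L_total = 10·log₁₀(2.312e+08) = 83.6 dB.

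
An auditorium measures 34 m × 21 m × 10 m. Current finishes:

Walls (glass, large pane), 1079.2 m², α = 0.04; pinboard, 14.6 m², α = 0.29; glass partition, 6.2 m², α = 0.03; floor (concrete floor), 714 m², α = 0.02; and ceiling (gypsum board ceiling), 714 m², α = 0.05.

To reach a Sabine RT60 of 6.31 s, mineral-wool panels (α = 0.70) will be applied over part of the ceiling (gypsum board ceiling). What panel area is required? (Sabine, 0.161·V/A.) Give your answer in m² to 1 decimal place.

Total absorption A₁ = 1079.2·0.04 + 14.6·0.29 + 6.2·0.03 + 714·0.02 + 714·0.05
  = 43.168 + 4.234 + 0.186 + 14.280 + 35.700 = 97.568 m² sabins.
Required A₂ = 0.161·7140/6.31 = 182.177 sabins.
Absorption to add: 182.177 − 97.568 = 84.609 sabins.
Each m² of panel replacing the ceiling (gypsum board ceiling) adds (0.70 − 0.05) = 0.65 sabins.
Area = ΔA/Δα = 84.609/0.65 = 130.2 m².

130.2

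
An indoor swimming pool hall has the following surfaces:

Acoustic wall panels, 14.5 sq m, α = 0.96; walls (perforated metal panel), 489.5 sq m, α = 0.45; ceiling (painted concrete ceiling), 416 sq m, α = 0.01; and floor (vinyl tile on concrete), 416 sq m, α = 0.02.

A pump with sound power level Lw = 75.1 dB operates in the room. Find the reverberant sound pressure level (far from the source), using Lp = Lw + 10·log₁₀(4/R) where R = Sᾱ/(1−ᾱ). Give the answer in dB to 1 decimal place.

56.3 dB

A = 246.675 sabins; S = 1336.0 sq m.
ᾱ = 246.675/1336.0 = 0.1846; R = Sᾱ/(1−ᾱ) = 246.675/(1−0.1846) = 302.520 sq m.
Lp = Lw + 10 log₁₀(4/R) = 75.1 -18.79 = 56.3 dB.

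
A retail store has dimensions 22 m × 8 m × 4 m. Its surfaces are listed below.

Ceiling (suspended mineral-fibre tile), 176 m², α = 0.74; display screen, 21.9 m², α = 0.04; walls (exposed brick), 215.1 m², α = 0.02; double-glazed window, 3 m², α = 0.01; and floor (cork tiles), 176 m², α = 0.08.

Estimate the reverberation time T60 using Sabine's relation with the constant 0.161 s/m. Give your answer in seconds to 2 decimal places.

Total absorption A = 176×0.74 + 21.9×0.04 + 215.1×0.02 + 3×0.01 + 176×0.08
  = 130.240 + 0.876 + 4.302 + 0.030 + 14.080 = 149.528 m² sabins.
Volume V = 22 × 8 × 4 = 704 m³.
T = 0.161 V/A = 0.161·704/149.528 = 0.76 s.

0.76 sec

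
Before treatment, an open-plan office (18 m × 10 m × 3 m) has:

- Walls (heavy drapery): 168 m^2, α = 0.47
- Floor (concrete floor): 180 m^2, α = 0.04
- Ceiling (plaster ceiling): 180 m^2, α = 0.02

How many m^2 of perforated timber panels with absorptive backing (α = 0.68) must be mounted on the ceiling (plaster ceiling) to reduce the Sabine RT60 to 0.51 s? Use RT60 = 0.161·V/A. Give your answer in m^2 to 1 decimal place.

Total absorption A₁ = 168*0.47 + 180*0.04 + 180*0.02
  = 78.960 + 7.200 + 3.600 = 89.760 m^2 sabins.
Required A₂ = 0.161·540/0.51 = 170.471 sabins.
Absorption to add: 170.471 − 89.760 = 80.711 sabins.
Each m^2 of panel replacing the ceiling (plaster ceiling) adds (0.68 − 0.02) = 0.66 sabins.
Area = ΔA/Δα = 80.711/0.66 = 122.3 m^2.

122.3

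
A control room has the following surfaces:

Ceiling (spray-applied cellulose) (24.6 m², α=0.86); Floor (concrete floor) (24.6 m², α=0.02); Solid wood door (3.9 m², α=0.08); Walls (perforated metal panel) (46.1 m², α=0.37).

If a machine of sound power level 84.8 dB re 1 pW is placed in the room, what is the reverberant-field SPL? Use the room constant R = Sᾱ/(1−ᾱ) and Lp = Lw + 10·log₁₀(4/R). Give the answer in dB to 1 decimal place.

Σ(Sᵢαᵢ) = 24.6·0.86 + 24.6·0.02 + 3.9·0.08 + 46.1·0.37 = 39.017; total area S = 99.2 m².
ᾱ = 39.017/99.2 = 0.3933; R = Sᾱ/(1−ᾱ) = 39.017/(1−0.3933) = 64.310 m².
Lp = Lw + 10 log₁₀(4/R) = 84.8 -12.06 = 72.7 dB.

72.7 dB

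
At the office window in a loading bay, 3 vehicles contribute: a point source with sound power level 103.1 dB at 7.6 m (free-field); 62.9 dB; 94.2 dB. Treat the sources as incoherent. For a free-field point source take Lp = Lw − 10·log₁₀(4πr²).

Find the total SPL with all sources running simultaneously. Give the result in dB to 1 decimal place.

Source at 7.6 m: Lp = 103.1 − 10·log₁₀(4π·7.6²) = 103.1 − 10·log₁₀(725.834) = 74.5 dB.
Sum in the linear (power) domain: Σ 10^(Lᵢ/10) = 10^(74.5/10) + 10^(62.9/10) + 10^(94.2/10) = 2.66e+09.
Back to dB: 10·log₁₀ Σ = 94.2 dB.

94.2 dB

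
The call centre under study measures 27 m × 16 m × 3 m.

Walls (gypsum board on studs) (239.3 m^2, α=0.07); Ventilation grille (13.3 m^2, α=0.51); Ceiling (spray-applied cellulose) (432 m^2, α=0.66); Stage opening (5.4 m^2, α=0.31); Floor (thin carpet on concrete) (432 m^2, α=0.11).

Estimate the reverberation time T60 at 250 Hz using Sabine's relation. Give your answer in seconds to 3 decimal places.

0.583 s

Equivalent absorption area: A = 239.3·0.07 + 13.3·0.51 + 432·0.66 + 5.4·0.31 + 432·0.11 = 357.848 m^2.
Room volume: 1296 m³.
T = 0.161 V/A = 0.161·1296/357.848 = 0.583 s.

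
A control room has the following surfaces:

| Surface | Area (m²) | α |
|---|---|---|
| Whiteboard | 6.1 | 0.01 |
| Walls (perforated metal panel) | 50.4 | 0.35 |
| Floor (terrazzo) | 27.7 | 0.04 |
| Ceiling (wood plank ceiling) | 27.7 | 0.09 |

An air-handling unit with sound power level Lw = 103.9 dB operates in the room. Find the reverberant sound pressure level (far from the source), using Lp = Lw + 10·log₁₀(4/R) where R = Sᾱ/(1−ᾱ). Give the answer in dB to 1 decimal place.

A = 21.302 sabins; S = 111.9 m².
ᾱ = 0.1904, so room constant R = A/(1−ᾱ) = 26.312 m².
Lp = 103.9 + 10·log₁₀(4/26.312) = 103.9 + (-8.18) = 95.7 dB.

95.7 dB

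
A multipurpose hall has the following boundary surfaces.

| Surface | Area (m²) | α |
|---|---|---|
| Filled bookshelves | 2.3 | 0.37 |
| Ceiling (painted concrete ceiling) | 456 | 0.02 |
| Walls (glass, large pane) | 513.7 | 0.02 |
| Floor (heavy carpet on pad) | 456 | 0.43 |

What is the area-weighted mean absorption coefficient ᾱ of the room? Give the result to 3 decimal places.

S = Σ Sᵢ = 2.3 + 456 + 513.7 + 456 = 1428.0 m².
A = 2.3*0.37 + 456*0.02 + 513.7*0.02 + 456*0.43 = 216.325 sabins.
ᾱ = 216.325 / 1428.0 = 0.151.

0.151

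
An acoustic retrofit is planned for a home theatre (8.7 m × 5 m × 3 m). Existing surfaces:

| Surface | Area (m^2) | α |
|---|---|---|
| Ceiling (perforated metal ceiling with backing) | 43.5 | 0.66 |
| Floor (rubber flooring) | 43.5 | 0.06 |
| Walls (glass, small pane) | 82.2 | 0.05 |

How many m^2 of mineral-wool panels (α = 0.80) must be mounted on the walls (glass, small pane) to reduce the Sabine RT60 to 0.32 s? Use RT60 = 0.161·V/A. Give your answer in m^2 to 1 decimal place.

40.3

A₁ = Σ Sᵢαᵢ = 43.5·0.66 + 43.5·0.06 + 82.2·0.05 = 35.430 sabins.
Required A₂ = 0.161·130.5/0.32 = 65.658 sabins.
Absorption to add: 65.658 − 35.430 = 30.228 sabins.
Net gain per m^2: Δα = 0.80 − 0.05 = 0.75.
Panel area = 30.228 / 0.75 = 40.3 m^2.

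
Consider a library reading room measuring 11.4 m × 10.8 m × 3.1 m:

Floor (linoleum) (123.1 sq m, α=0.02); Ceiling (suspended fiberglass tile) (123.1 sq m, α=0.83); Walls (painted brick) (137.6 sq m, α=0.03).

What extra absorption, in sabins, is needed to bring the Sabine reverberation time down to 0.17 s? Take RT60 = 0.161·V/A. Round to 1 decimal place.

252.7 sabins

A₁ = Σ Sᵢαᵢ = 123.1*0.02 + 123.1*0.83 + 137.6*0.03 = 108.763 sabins.
V = 381.672 m³. Required absorption A₂ = 0.161 × 381.672 / 0.17 = 361.466 sabins.
Additional absorption ΔA = 361.466 − 108.763 = 252.7 sabins.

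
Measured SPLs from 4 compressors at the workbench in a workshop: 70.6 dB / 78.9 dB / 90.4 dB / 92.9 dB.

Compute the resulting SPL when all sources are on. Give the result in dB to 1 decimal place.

Sum in the linear (power) domain: Σ 10^(Lᵢ/10) = 10^(70.6/10) + 10^(78.9/10) + 10^(90.4/10) + 10^(92.9/10) = 3.135e+09.
Combined level = 10 log₁₀(3.135e+09) = 95.0 dB.

95.0 dB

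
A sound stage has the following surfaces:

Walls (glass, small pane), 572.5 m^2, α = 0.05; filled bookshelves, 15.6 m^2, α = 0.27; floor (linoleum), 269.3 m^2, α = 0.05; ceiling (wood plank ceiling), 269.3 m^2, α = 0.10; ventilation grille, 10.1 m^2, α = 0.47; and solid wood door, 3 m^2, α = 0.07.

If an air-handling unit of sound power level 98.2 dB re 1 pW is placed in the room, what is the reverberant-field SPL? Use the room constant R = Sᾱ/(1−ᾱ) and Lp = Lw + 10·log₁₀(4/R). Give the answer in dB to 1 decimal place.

85.0 dB

Σ(Sᵢαᵢ) = 572.5·0.05 + 15.6·0.27 + 269.3·0.05 + 269.3·0.10 + 10.1·0.47 + 3·0.07 = 78.189; total area S = 1139.8 m^2.
ᾱ = 0.0686, so room constant R = A/(1−ᾱ) = 83.948 m^2.
Lp = Lw + 10 log₁₀(4/R) = 98.2 -13.22 = 85.0 dB.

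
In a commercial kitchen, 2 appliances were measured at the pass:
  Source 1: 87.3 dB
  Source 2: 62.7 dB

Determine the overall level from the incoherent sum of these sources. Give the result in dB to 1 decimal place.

87.3 dB

Σ 10^(Lᵢ/10) = 5.389e+08.
Combined level = 10 log₁₀(5.389e+08) = 87.3 dB.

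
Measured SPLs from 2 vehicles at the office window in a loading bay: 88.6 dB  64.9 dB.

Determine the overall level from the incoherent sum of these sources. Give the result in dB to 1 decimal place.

Σ 10^(Lᵢ/10) = 7.275e+08.
Combined level = 10 log₁₀(7.275e+08) = 88.6 dB.

88.6 dB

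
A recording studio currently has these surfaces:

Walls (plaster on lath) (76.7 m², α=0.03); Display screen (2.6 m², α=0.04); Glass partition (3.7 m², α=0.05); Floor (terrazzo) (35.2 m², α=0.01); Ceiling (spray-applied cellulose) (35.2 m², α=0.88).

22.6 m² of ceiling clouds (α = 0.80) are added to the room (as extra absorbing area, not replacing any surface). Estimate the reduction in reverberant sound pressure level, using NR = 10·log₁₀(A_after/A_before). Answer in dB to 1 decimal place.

1.9 dB

A_before = Σ Sᵢαᵢ = 76.7×0.03 + 2.6×0.04 + 3.7×0.05 + 35.2×0.01 + 35.2×0.88 = 33.918 sabins.
Added absorption = 22.6 × 0.80 = 18.080 sabins.
A_after = 33.918 + 18.080 = 51.998 sabins.
NR = 10·log₁₀(51.998/33.918) = 1.9 dB.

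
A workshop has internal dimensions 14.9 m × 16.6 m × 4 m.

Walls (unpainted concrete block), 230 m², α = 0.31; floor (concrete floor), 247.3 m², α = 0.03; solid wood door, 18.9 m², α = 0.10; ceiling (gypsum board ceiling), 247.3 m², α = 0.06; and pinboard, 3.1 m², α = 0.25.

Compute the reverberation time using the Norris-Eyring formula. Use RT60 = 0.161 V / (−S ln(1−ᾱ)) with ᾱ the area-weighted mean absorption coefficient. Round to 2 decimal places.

S = Σ Sᵢ = 746.6 m².
Σ(Sᵢαᵢ) = 230×0.31 + 247.3×0.03 + 18.9×0.10 + 247.3×0.06 + 3.1×0.25 = 96.222.
ᾱ = 96.222 / 746.6 = 0.1289.
Eyring denominator: −S ln(1−ᾱ) = 103.030.
V = 14.9 × 16.6 × 4 = 989.36 m³.
RT60 = 0.161 × 989.36 / 103.030 = 1.55 s.

1.55 sec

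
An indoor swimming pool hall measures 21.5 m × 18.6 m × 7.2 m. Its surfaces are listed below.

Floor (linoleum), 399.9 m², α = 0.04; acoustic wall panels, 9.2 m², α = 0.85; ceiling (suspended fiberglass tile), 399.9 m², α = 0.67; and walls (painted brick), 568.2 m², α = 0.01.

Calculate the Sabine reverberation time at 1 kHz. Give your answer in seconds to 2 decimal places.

1.56 seconds

Summing Sᵢαᵢ: 15.996 + 7.820 + 267.933 + 5.682 → A = 297.431 sabins.
V = 21.5·18.6·7.2 = 2879.28 m³.
T = 0.161 V/A = 0.161·2879.28/297.431 = 1.56 s.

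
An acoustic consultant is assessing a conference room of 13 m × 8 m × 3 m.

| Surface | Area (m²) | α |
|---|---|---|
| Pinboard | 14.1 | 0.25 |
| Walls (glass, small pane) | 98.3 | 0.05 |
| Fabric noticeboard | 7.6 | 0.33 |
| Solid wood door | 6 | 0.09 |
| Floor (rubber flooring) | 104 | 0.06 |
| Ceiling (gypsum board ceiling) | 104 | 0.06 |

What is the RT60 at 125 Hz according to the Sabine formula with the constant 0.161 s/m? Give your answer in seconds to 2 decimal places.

A = Σ Sᵢαᵢ = 14.1*0.25 + 98.3*0.05 + 7.6*0.33 + 6*0.09 + 104*0.06 + 104*0.06 = 23.968 sabins.
V = 13·8·3 = 312 m³.
T = 0.161 V/A = 0.161·312/23.968 = 2.10 s.

2.10 sec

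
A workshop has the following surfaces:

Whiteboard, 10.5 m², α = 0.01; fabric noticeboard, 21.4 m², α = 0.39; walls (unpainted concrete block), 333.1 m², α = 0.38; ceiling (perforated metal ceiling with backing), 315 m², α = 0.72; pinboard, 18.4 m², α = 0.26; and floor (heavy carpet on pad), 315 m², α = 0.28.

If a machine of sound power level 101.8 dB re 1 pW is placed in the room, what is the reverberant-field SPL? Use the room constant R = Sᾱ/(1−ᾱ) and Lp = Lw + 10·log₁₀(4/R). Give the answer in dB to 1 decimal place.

Σ(Sᵢαᵢ) = 10.5·0.01 + 21.4·0.39 + 333.1·0.38 + 315·0.72 + 18.4·0.26 + 315·0.28 = 454.813; total area S = 1013.4 m².
ᾱ = 454.813/1013.4 = 0.4488; R = Sᾱ/(1−ᾱ) = 454.813/(1−0.4488) = 825.132 m².
Lp = Lw + 10 log₁₀(4/R) = 101.8 -23.14 = 78.7 dB.

78.7 dB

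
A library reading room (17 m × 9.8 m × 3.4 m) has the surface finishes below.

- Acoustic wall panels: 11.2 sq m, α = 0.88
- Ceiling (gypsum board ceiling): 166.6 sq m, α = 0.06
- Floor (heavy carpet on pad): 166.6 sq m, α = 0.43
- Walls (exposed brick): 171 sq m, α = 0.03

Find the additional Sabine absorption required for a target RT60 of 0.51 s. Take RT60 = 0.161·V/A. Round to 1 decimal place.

Total absorption A₁ = 11.2*0.88 + 166.6*0.06 + 166.6*0.43 + 171*0.03
  = 9.856 + 9.996 + 71.638 + 5.130 = 96.620 sq m sabins.
Target A₂ = 0.161·566.44/0.51 = 178.817 sabins (V = 566.44 m³).
ΔA = A₂ − A₁ = 178.817 − 96.620 = 82.2 sabins.

82.2 sabins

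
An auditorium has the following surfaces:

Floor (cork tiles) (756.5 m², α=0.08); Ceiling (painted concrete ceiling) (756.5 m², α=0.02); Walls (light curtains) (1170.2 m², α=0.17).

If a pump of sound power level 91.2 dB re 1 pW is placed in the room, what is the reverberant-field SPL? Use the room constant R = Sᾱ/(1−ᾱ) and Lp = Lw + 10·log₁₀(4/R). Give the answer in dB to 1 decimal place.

72.4 dB

Σ(Sᵢαᵢ) = 756.5·0.08 + 756.5·0.02 + 1170.2·0.17 = 274.584; total area S = 2683.2 m².
ᾱ = 0.1023, so room constant R = A/(1−ᾱ) = 305.875 m².
Lp = Lw + 10 log₁₀(4/R) = 91.2 -18.83 = 72.4 dB.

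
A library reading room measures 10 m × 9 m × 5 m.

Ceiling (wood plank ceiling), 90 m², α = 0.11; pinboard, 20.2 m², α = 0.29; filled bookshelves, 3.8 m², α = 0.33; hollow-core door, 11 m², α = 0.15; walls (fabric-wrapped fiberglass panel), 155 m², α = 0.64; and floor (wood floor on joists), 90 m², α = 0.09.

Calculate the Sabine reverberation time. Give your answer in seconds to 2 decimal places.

A = Σ Sᵢαᵢ = 90*0.11 + 20.2*0.29 + 3.8*0.33 + 11*0.15 + 155*0.64 + 90*0.09 = 125.962 sabins.
V = 10·9·5 = 450 m³.
Sabine: RT60 = 0.161 × 450 / 125.962 = 0.58 s.

0.58 seconds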